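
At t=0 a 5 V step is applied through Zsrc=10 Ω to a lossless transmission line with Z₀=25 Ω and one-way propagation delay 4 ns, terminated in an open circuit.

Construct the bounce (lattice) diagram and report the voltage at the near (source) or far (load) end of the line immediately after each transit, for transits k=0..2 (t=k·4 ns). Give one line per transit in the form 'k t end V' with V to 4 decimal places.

Γ_L=1.000000, Γ_S=-0.428571; launch V₁=5·25/35=3.571429
k=0 src: V=3.5714
k=1 load: inc=3.571429, refl=3.571429·1.000000=3.5714; V=0.000000+3.571429+3.571429=7.1429
k=2 src: inc=3.571429, refl=3.571429·-0.428571=-1.5306; V=3.571429+3.571429+-1.530612=5.6122

0 0 source 3.5714
1 4 load 7.1429
2 8 source 5.6122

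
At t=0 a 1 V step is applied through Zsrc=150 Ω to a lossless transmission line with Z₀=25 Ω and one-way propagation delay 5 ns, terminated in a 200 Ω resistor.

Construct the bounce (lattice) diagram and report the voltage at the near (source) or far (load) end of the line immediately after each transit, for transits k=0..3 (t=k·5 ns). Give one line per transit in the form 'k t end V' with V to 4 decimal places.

Γ_L=0.777778, Γ_S=0.714286; launch V₁=1·25/175=0.142857
k=0 src: V=0.1429
k=1 load: inc=0.142857, refl=0.142857·0.777778=0.1111; V=0.000000+0.142857+0.111111=0.2540
k=2 src: inc=0.111111, refl=0.111111·0.714286=0.0794; V=0.142857+0.111111+0.079365=0.3333
k=3 load: inc=0.079365, refl=0.079365·0.777778=0.0617; V=0.253968+0.079365+0.061728=0.3951

0 0 source 0.1429
1 5 load 0.2540
2 10 source 0.3333
3 15 load 0.3951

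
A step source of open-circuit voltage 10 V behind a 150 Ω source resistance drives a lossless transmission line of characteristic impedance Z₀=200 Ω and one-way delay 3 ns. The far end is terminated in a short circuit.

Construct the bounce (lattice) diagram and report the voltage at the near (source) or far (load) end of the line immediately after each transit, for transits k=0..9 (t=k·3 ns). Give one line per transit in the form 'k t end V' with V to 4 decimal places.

Γ_L=-1.000000, Γ_S=-0.142857; launch V₁=10·200/350=5.714286
k=0 src: V=5.7143
k=1 load: inc=5.714286, refl=5.714286·-1.000000=-5.7143; V=0.000000+5.714286+-5.714286=0.0000
k=2 src: inc=-5.714286, refl=-5.714286·-0.142857=0.8163; V=5.714286+-5.714286+0.816327=0.8163
k=3 load: inc=0.816327, refl=0.816327·-1.000000=-0.8163; V=0.000000+0.816327+-0.816327=0.0000
k=4 src: inc=-0.816327, refl=-0.816327·-0.142857=0.1166; V=0.816327+-0.816327+0.116618=0.1166
k=5 load: inc=0.116618, refl=0.116618·-1.000000=-0.1166; V=0.000000+0.116618+-0.116618=0.0000
k=6 src: inc=-0.116618, refl=-0.116618·-0.142857=0.0167; V=0.116618+-0.116618+0.016660=0.0167
k=7 load: inc=0.016660, refl=0.016660·-1.000000=-0.0167; V=0.000000+0.016660+-0.016660=0.0000
k=8 src: inc=-0.016660, refl=-0.016660·-0.142857=0.0024; V=0.016660+-0.016660+0.002380=0.0024
k=9 load: inc=0.002380, refl=0.002380·-1.000000=-0.0024; V=0.000000+0.002380+-0.002380=0.0000

0 0 source 5.7143
1 3 load 0.0000
2 6 source 0.8163
3 9 load 0.0000
4 12 source 0.1166
5 15 load 0.0000
6 18 source 0.0167
7 21 load 0.0000
8 24 source 0.0024
9 27 load 0.0000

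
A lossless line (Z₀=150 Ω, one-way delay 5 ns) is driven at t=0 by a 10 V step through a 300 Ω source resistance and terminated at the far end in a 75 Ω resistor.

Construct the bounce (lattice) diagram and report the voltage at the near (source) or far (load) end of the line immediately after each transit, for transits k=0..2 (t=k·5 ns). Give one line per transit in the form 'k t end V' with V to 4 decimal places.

0 0 source 3.3333
1 5 load 2.2222
2 10 source 1.8519

Γ_L=-0.333333, Γ_S=0.333333; launch V₁=10·150/450=3.333333
k=0 src: V=3.3333
k=1 load: inc=3.333333, refl=3.333333·-0.333333=-1.1111; V=0.000000+3.333333+-1.111111=2.2222
k=2 src: inc=-1.111111, refl=-1.111111·0.333333=-0.3704; V=3.333333+-1.111111+-0.370370=1.8519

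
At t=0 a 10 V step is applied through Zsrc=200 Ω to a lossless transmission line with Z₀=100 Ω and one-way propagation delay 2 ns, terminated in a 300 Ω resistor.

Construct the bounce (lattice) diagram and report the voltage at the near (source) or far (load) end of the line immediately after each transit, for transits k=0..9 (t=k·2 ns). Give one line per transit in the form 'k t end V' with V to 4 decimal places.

Γ_L=0.500000, Γ_S=0.333333; launch V₁=10·100/300=3.333333
k=0 src: V=3.3333
k=1 load: inc=3.333333, refl=3.333333·0.500000=1.6667; V=0.000000+3.333333+1.666667=5.0000
k=2 src: inc=1.666667, refl=1.666667·0.333333=0.5556; V=3.333333+1.666667+0.555556=5.5556
k=3 load: inc=0.555556, refl=0.555556·0.500000=0.2778; V=5.000000+0.555556+0.277778=5.8333
k=4 src: inc=0.277778, refl=0.277778·0.333333=0.0926; V=5.555556+0.277778+0.092593=5.9259
k=5 load: inc=0.092593, refl=0.092593·0.500000=0.0463; V=5.833333+0.092593+0.046296=5.9722
k=6 src: inc=0.046296, refl=0.046296·0.333333=0.0154; V=5.925926+0.046296+0.015432=5.9877
k=7 load: inc=0.015432, refl=0.015432·0.500000=0.0077; V=5.972222+0.015432+0.007716=5.9954
k=8 src: inc=0.007716, refl=0.007716·0.333333=0.0026; V=5.987654+0.007716+0.002572=5.9979
k=9 load: inc=0.002572, refl=0.002572·0.500000=0.0013; V=5.995370+0.002572+0.001286=5.9992

0 0 source 3.3333
1 2 load 5.0000
2 4 source 5.5556
3 6 load 5.8333
4 8 source 5.9259
5 10 load 5.9722
6 12 source 5.9877
7 14 load 5.9954
8 16 source 5.9979
9 18 load 5.9992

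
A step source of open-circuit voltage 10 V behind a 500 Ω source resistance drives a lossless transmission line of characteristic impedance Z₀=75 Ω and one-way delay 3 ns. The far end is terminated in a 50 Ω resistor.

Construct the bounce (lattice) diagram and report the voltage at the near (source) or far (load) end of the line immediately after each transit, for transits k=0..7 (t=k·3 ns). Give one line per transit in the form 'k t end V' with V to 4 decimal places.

0 0 source 1.3043
1 3 load 1.0435
2 6 source 0.8507
3 9 load 0.8892
4 12 source 0.9177
5 15 load 0.9120
6 18 source 0.9078
7 21 load 0.9087

Γ_L=-0.200000, Γ_S=0.739130; launch V₁=10·75/575=1.304348
k=0 src: V=1.3043
k=1 load: inc=1.304348, refl=1.304348·-0.200000=-0.2609; V=0.000000+1.304348+-0.260870=1.0435
k=2 src: inc=-0.260870, refl=-0.260870·0.739130=-0.1928; V=1.304348+-0.260870+-0.192817=0.8507
k=3 load: inc=-0.192817, refl=-0.192817·-0.200000=0.0386; V=1.043478+-0.192817+0.038563=0.8892
k=4 src: inc=0.038563, refl=0.038563·0.739130=0.0285; V=0.850662+0.038563+0.028503=0.9177
k=5 load: inc=0.028503, refl=0.028503·-0.200000=-0.0057; V=0.889225+0.028503+-0.005701=0.9120
k=6 src: inc=-0.005701, refl=-0.005701·0.739130=-0.0042; V=0.917728+-0.005701+-0.004214=0.9078
k=7 load: inc=-0.004214, refl=-0.004214·-0.200000=0.0008; V=0.912028+-0.004214+0.000843=0.9087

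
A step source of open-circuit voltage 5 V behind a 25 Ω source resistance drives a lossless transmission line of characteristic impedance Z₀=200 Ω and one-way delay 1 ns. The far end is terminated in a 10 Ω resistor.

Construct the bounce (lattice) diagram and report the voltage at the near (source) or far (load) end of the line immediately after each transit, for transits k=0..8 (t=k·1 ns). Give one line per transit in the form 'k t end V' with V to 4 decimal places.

Γ_L=-0.904762, Γ_S=-0.777778; launch V₁=5·200/225=4.444444
k=0 src: V=4.4444
k=1 load: inc=4.444444, refl=4.444444·-0.904762=-4.0212; V=0.000000+4.444444+-4.021164=0.4233
k=2 src: inc=-4.021164, refl=-4.021164·-0.777778=3.1276; V=4.444444+-4.021164+3.127572=3.5509
k=3 load: inc=3.127572, refl=3.127572·-0.904762=-2.8297; V=0.423280+3.127572+-2.829708=0.7211
k=4 src: inc=-2.829708, refl=-2.829708·-0.777778=2.2009; V=3.550852+-2.829708+2.200884=2.9220
k=5 load: inc=2.200884, refl=2.200884·-0.904762=-1.9913; V=0.721144+2.200884+-1.991276=0.9308
k=6 src: inc=-1.991276, refl=-1.991276·-0.777778=1.5488; V=2.922028+-1.991276+1.548770=2.4795
k=7 load: inc=1.548770, refl=1.548770·-0.904762=-1.4013; V=0.930752+1.548770+-1.401268=1.0783
k=8 src: inc=-1.401268, refl=-1.401268·-0.777778=1.0899; V=2.479523+-1.401268+1.089875=2.1681

0 0 source 4.4444
1 1 load 0.4233
2 2 source 3.5509
3 3 load 0.7211
4 4 source 2.9220
5 5 load 0.9308
6 6 source 2.4795
7 7 load 1.0783
8 8 source 2.1681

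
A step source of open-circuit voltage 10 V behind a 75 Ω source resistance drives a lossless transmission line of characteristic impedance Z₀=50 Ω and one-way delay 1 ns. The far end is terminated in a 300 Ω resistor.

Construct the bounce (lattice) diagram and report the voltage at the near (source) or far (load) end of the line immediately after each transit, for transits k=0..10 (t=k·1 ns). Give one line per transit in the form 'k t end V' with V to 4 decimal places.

Γ_L=0.714286, Γ_S=0.200000; launch V₁=10·50/125=4.000000
k=0 src: V=4.0000
k=1 load: inc=4.000000, refl=4.000000·0.714286=2.8571; V=0.000000+4.000000+2.857143=6.8571
k=2 src: inc=2.857143, refl=2.857143·0.200000=0.5714; V=4.000000+2.857143+0.571429=7.4286
k=3 load: inc=0.571429, refl=0.571429·0.714286=0.4082; V=6.857143+0.571429+0.408163=7.8367
k=4 src: inc=0.408163, refl=0.408163·0.200000=0.0816; V=7.428571+0.408163+0.081633=7.9184
k=5 load: inc=0.081633, refl=0.081633·0.714286=0.0583; V=7.836735+0.081633+0.058309=7.9767
k=6 src: inc=0.058309, refl=0.058309·0.200000=0.0117; V=7.918367+0.058309+0.011662=7.9883
k=7 load: inc=0.011662, refl=0.011662·0.714286=0.0083; V=7.976676+0.011662+0.008330=7.9967
k=8 src: inc=0.008330, refl=0.008330·0.200000=0.0017; V=7.988338+0.008330+0.001666=7.9983
k=9 load: inc=0.001666, refl=0.001666·0.714286=0.0012; V=7.996668+0.001666+0.001190=7.9995
k=10 src: inc=0.001190, refl=0.001190·0.200000=0.0002; V=7.998334+0.001190+0.000238=7.9998

0 0 source 4.0000
1 1 load 6.8571
2 2 source 7.4286
3 3 load 7.8367
4 4 source 7.9184
5 5 load 7.9767
6 6 source 7.9883
7 7 load 7.9967
8 8 source 7.9983
9 9 load 7.9995
10 10 source 7.9998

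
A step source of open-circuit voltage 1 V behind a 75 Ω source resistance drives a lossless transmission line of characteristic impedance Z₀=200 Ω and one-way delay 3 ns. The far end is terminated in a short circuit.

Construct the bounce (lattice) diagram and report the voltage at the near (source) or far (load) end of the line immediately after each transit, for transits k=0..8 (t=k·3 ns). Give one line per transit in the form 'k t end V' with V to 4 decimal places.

0 0 source 0.7273
1 3 load 0.0000
2 6 source 0.3306
3 9 load 0.0000
4 12 source 0.1503
5 15 load 0.0000
6 18 source 0.0683
7 21 load 0.0000
8 24 source 0.0310

Γ_L=-1.000000, Γ_S=-0.454545; launch V₁=1·200/275=0.727273
k=0 src: V=0.7273
k=1 load: inc=0.727273, refl=0.727273·-1.000000=-0.7273; V=0.000000+0.727273+-0.727273=0.0000
k=2 src: inc=-0.727273, refl=-0.727273·-0.454545=0.3306; V=0.727273+-0.727273+0.330579=0.3306
k=3 load: inc=0.330579, refl=0.330579·-1.000000=-0.3306; V=0.000000+0.330579+-0.330579=0.0000
k=4 src: inc=-0.330579, refl=-0.330579·-0.454545=0.1503; V=0.330579+-0.330579+0.150263=0.1503
k=5 load: inc=0.150263, refl=0.150263·-1.000000=-0.1503; V=0.000000+0.150263+-0.150263=0.0000
k=6 src: inc=-0.150263, refl=-0.150263·-0.454545=0.0683; V=0.150263+-0.150263+0.068301=0.0683
k=7 load: inc=0.068301, refl=0.068301·-1.000000=-0.0683; V=0.000000+0.068301+-0.068301=0.0000
k=8 src: inc=-0.068301, refl=-0.068301·-0.454545=0.0310; V=0.068301+-0.068301+0.031046=0.0310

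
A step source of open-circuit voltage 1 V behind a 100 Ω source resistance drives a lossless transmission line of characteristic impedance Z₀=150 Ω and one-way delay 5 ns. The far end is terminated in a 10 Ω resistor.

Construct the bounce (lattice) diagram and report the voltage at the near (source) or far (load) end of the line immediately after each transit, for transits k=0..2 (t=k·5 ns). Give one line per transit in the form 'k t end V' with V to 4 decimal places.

0 0 source 0.6000
1 5 load 0.0750
2 10 source 0.1800

Γ_L=-0.875000, Γ_S=-0.200000; launch V₁=1·150/250=0.600000
k=0 src: V=0.6000
k=1 load: inc=0.600000, refl=0.600000·-0.875000=-0.5250; V=0.000000+0.600000+-0.525000=0.0750
k=2 src: inc=-0.525000, refl=-0.525000·-0.200000=0.1050; V=0.600000+-0.525000+0.105000=0.1800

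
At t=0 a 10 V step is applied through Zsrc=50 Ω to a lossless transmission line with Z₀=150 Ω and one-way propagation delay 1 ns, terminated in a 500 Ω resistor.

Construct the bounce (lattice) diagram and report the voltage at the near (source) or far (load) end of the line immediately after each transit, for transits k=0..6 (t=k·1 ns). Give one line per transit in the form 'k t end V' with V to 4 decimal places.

0 0 source 7.5000
1 1 load 11.5385
2 2 source 9.5192
3 3 load 8.4320
4 4 source 8.9756
5 5 load 9.2683
6 6 source 9.1220

Γ_L=0.538462, Γ_S=-0.500000; launch V₁=10·150/200=7.500000
k=0 src: V=7.5000
k=1 load: inc=7.500000, refl=7.500000·0.538462=4.0385; V=0.000000+7.500000+4.038462=11.5385
k=2 src: inc=4.038462, refl=4.038462·-0.500000=-2.0192; V=7.500000+4.038462+-2.019231=9.5192
k=3 load: inc=-2.019231, refl=-2.019231·0.538462=-1.0873; V=11.538462+-2.019231+-1.087278=8.4320
k=4 src: inc=-1.087278, refl=-1.087278·-0.500000=0.5436; V=9.519231+-1.087278+0.543639=8.9756
k=5 load: inc=0.543639, refl=0.543639·0.538462=0.2927; V=8.431953+0.543639+0.292729=9.2683
k=6 src: inc=0.292729, refl=0.292729·-0.500000=-0.1464; V=8.975592+0.292729+-0.146364=9.1220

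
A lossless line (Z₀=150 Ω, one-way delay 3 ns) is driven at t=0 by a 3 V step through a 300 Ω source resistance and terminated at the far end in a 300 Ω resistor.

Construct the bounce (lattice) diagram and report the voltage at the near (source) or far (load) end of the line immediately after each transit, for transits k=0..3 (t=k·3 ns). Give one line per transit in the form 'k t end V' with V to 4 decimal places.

0 0 source 1.0000
1 3 load 1.3333
2 6 source 1.4444
3 9 load 1.4815

Γ_L=0.333333, Γ_S=0.333333; launch V₁=3·150/450=1.000000
k=0 src: V=1.0000
k=1 load: inc=1.000000, refl=1.000000·0.333333=0.3333; V=0.000000+1.000000+0.333333=1.3333
k=2 src: inc=0.333333, refl=0.333333·0.333333=0.1111; V=1.000000+0.333333+0.111111=1.4444
k=3 load: inc=0.111111, refl=0.111111·0.333333=0.0370; V=1.333333+0.111111+0.037037=1.4815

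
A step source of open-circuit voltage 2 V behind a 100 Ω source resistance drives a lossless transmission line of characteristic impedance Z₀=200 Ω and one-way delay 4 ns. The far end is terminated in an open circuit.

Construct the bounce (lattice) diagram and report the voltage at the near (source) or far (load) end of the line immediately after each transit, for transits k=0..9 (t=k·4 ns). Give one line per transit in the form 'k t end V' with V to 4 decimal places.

0 0 source 1.3333
1 4 load 2.6667
2 8 source 2.2222
3 12 load 1.7778
4 16 source 1.9259
5 20 load 2.0741
6 24 source 2.0247
7 28 load 1.9753
8 32 source 1.9918
9 36 load 2.0082

Γ_L=1.000000, Γ_S=-0.333333; launch V₁=2·200/300=1.333333
k=0 src: V=1.3333
k=1 load: inc=1.333333, refl=1.333333·1.000000=1.3333; V=0.000000+1.333333+1.333333=2.6667
k=2 src: inc=1.333333, refl=1.333333·-0.333333=-0.4444; V=1.333333+1.333333+-0.444444=2.2222
k=3 load: inc=-0.444444, refl=-0.444444·1.000000=-0.4444; V=2.666667+-0.444444+-0.444444=1.7778
k=4 src: inc=-0.444444, refl=-0.444444·-0.333333=0.1481; V=2.222222+-0.444444+0.148148=1.9259
k=5 load: inc=0.148148, refl=0.148148·1.000000=0.1481; V=1.777778+0.148148+0.148148=2.0741
k=6 src: inc=0.148148, refl=0.148148·-0.333333=-0.0494; V=1.925926+0.148148+-0.049383=2.0247
k=7 load: inc=-0.049383, refl=-0.049383·1.000000=-0.0494; V=2.074074+-0.049383+-0.049383=1.9753
k=8 src: inc=-0.049383, refl=-0.049383·-0.333333=0.0165; V=2.024691+-0.049383+0.016461=1.9918
k=9 load: inc=0.016461, refl=0.016461·1.000000=0.0165; V=1.975309+0.016461+0.016461=2.0082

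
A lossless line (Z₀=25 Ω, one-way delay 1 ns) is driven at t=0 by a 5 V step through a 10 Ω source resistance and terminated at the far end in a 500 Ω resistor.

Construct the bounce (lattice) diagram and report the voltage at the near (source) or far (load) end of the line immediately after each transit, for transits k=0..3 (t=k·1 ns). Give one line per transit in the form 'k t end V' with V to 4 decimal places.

Γ_L=0.904762, Γ_S=-0.428571; launch V₁=5·25/35=3.571429
k=0 src: V=3.5714
k=1 load: inc=3.571429, refl=3.571429·0.904762=3.2313; V=0.000000+3.571429+3.231293=6.8027
k=2 src: inc=3.231293, refl=3.231293·-0.428571=-1.3848; V=3.571429+3.231293+-1.384840=5.4179
k=3 load: inc=-1.384840, refl=-1.384840·0.904762=-1.2530; V=6.802721+-1.384840+-1.252950=4.1649

0 0 source 3.5714
1 1 load 6.8027
2 2 source 5.4179
3 3 load 4.1649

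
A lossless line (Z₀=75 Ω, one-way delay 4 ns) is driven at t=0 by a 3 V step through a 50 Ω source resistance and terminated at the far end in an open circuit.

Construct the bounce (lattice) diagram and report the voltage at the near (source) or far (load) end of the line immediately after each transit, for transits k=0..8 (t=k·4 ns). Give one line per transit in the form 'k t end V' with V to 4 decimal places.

0 0 source 1.8000
1 4 load 3.6000
2 8 source 3.2400
3 12 load 2.8800
4 16 source 2.9520
5 20 load 3.0240
6 24 source 3.0096
7 28 load 2.9952
8 32 source 2.9981

Γ_L=1.000000, Γ_S=-0.200000; launch V₁=3·75/125=1.800000
k=0 src: V=1.8000
k=1 load: inc=1.800000, refl=1.800000·1.000000=1.8000; V=0.000000+1.800000+1.800000=3.6000
k=2 src: inc=1.800000, refl=1.800000·-0.200000=-0.3600; V=1.800000+1.800000+-0.360000=3.2400
k=3 load: inc=-0.360000, refl=-0.360000·1.000000=-0.3600; V=3.600000+-0.360000+-0.360000=2.8800
k=4 src: inc=-0.360000, refl=-0.360000·-0.200000=0.0720; V=3.240000+-0.360000+0.072000=2.9520
k=5 load: inc=0.072000, refl=0.072000·1.000000=0.0720; V=2.880000+0.072000+0.072000=3.0240
k=6 src: inc=0.072000, refl=0.072000·-0.200000=-0.0144; V=2.952000+0.072000+-0.014400=3.0096
k=7 load: inc=-0.014400, refl=-0.014400·1.000000=-0.0144; V=3.024000+-0.014400+-0.014400=2.9952
k=8 src: inc=-0.014400, refl=-0.014400·-0.200000=0.0029; V=3.009600+-0.014400+0.002880=2.9981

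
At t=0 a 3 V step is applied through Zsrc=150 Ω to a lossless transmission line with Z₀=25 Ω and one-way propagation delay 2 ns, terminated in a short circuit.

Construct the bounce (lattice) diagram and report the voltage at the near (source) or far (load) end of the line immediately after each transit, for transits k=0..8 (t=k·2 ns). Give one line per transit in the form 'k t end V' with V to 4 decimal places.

Γ_L=-1.000000, Γ_S=0.714286; launch V₁=3·25/175=0.428571
k=0 src: V=0.4286
k=1 load: inc=0.428571, refl=0.428571·-1.000000=-0.4286; V=0.000000+0.428571+-0.428571=0.0000
k=2 src: inc=-0.428571, refl=-0.428571·0.714286=-0.3061; V=0.428571+-0.428571+-0.306122=-0.3061
k=3 load: inc=-0.306122, refl=-0.306122·-1.000000=0.3061; V=0.000000+-0.306122+0.306122=0.0000
k=4 src: inc=0.306122, refl=0.306122·0.714286=0.2187; V=-0.306122+0.306122+0.218659=0.2187
k=5 load: inc=0.218659, refl=0.218659·-1.000000=-0.2187; V=0.000000+0.218659+-0.218659=0.0000
k=6 src: inc=-0.218659, refl=-0.218659·0.714286=-0.1562; V=0.218659+-0.218659+-0.156185=-0.1562
k=7 load: inc=-0.156185, refl=-0.156185·-1.000000=0.1562; V=0.000000+-0.156185+0.156185=0.0000
k=8 src: inc=0.156185, refl=0.156185·0.714286=0.1116; V=-0.156185+0.156185+0.111561=0.1116

0 0 source 0.4286
1 2 load 0.0000
2 4 source -0.3061
3 6 load 0.0000
4 8 source 0.2187
5 10 load 0.0000
6 12 source -0.1562
7 14 load 0.0000
8 16 source 0.1116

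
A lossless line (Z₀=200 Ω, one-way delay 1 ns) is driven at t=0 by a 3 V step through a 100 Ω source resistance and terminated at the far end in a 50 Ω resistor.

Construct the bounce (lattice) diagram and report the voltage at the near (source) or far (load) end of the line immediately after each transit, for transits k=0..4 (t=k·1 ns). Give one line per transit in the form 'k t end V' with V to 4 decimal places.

Γ_L=-0.600000, Γ_S=-0.333333; launch V₁=3·200/300=2.000000
k=0 src: V=2.0000
k=1 load: inc=2.000000, refl=2.000000·-0.600000=-1.2000; V=0.000000+2.000000+-1.200000=0.8000
k=2 src: inc=-1.200000, refl=-1.200000·-0.333333=0.4000; V=2.000000+-1.200000+0.400000=1.2000
k=3 load: inc=0.400000, refl=0.400000·-0.600000=-0.2400; V=0.800000+0.400000+-0.240000=0.9600
k=4 src: inc=-0.240000, refl=-0.240000·-0.333333=0.0800; V=1.200000+-0.240000+0.080000=1.0400

0 0 source 2.0000
1 1 load 0.8000
2 2 source 1.2000
3 3 load 0.9600
4 4 source 1.0400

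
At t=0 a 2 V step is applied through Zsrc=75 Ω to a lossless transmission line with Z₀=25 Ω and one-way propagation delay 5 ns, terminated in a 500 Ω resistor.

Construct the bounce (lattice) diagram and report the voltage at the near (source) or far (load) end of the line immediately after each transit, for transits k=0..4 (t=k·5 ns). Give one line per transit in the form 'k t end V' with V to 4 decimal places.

0 0 source 0.5000
1 5 load 0.9524
2 10 source 1.1786
3 15 load 1.3832
4 20 source 1.4855

Γ_L=0.904762, Γ_S=0.500000; launch V₁=2·25/100=0.500000
k=0 src: V=0.5000
k=1 load: inc=0.500000, refl=0.500000·0.904762=0.4524; V=0.000000+0.500000+0.452381=0.9524
k=2 src: inc=0.452381, refl=0.452381·0.500000=0.2262; V=0.500000+0.452381+0.226190=1.1786
k=3 load: inc=0.226190, refl=0.226190·0.904762=0.2046; V=0.952381+0.226190+0.204649=1.3832
k=4 src: inc=0.204649, refl=0.204649·0.500000=0.1023; V=1.178571+0.204649+0.102324=1.4855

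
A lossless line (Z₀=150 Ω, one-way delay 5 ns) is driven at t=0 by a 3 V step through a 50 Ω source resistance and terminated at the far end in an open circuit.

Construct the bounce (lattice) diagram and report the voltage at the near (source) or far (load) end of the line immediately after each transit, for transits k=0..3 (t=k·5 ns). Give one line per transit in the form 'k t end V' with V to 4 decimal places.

Γ_L=1.000000, Γ_S=-0.500000; launch V₁=3·150/200=2.250000
k=0 src: V=2.2500
k=1 load: inc=2.250000, refl=2.250000·1.000000=2.2500; V=0.000000+2.250000+2.250000=4.5000
k=2 src: inc=2.250000, refl=2.250000·-0.500000=-1.1250; V=2.250000+2.250000+-1.125000=3.3750
k=3 load: inc=-1.125000, refl=-1.125000·1.000000=-1.1250; V=4.500000+-1.125000+-1.125000=2.2500

0 0 source 2.2500
1 5 load 4.5000
2 10 source 3.3750
3 15 load 2.2500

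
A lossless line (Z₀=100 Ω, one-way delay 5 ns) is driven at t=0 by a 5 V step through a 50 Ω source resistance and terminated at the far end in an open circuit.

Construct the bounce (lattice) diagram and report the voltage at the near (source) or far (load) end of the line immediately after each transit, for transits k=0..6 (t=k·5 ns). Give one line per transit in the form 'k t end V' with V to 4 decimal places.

Γ_L=1.000000, Γ_S=-0.333333; launch V₁=5·100/150=3.333333
k=0 src: V=3.3333
k=1 load: inc=3.333333, refl=3.333333·1.000000=3.3333; V=0.000000+3.333333+3.333333=6.6667
k=2 src: inc=3.333333, refl=3.333333·-0.333333=-1.1111; V=3.333333+3.333333+-1.111111=5.5556
k=3 load: inc=-1.111111, refl=-1.111111·1.000000=-1.1111; V=6.666667+-1.111111+-1.111111=4.4444
k=4 src: inc=-1.111111, refl=-1.111111·-0.333333=0.3704; V=5.555556+-1.111111+0.370370=4.8148
k=5 load: inc=0.370370, refl=0.370370·1.000000=0.3704; V=4.444444+0.370370+0.370370=5.1852
k=6 src: inc=0.370370, refl=0.370370·-0.333333=-0.1235; V=4.814815+0.370370+-0.123457=5.0617

0 0 source 3.3333
1 5 load 6.6667
2 10 source 5.5556
3 15 load 4.4444
4 20 source 4.8148
5 25 load 5.1852
6 30 source 5.0617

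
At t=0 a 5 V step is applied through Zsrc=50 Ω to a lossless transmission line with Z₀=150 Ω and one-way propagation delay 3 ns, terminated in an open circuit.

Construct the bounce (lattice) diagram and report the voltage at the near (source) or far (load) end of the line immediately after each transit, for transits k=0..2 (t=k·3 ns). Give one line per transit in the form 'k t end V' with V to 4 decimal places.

Γ_L=1.000000, Γ_S=-0.500000; launch V₁=5·150/200=3.750000
k=0 src: V=3.7500
k=1 load: inc=3.750000, refl=3.750000·1.000000=3.7500; V=0.000000+3.750000+3.750000=7.5000
k=2 src: inc=3.750000, refl=3.750000·-0.500000=-1.8750; V=3.750000+3.750000+-1.875000=5.6250

0 0 source 3.7500
1 3 load 7.5000
2 6 source 5.6250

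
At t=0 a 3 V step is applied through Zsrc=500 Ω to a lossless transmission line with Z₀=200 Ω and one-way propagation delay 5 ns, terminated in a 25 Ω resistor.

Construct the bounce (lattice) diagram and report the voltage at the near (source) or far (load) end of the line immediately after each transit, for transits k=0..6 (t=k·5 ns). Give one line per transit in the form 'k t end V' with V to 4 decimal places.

Γ_L=-0.777778, Γ_S=0.428571; launch V₁=3·200/700=0.857143
k=0 src: V=0.8571
k=1 load: inc=0.857143, refl=0.857143·-0.777778=-0.6667; V=0.000000+0.857143+-0.666667=0.1905
k=2 src: inc=-0.666667, refl=-0.666667·0.428571=-0.2857; V=0.857143+-0.666667+-0.285714=-0.0952
k=3 load: inc=-0.285714, refl=-0.285714·-0.777778=0.2222; V=0.190476+-0.285714+0.222222=0.1270
k=4 src: inc=0.222222, refl=0.222222·0.428571=0.0952; V=-0.095238+0.222222+0.095238=0.2222
k=5 load: inc=0.095238, refl=0.095238·-0.777778=-0.0741; V=0.126984+0.095238+-0.074074=0.1481
k=6 src: inc=-0.074074, refl=-0.074074·0.428571=-0.0317; V=0.222222+-0.074074+-0.031746=0.1164

0 0 source 0.8571
1 5 load 0.1905
2 10 source -0.0952
3 15 load 0.1270
4 20 source 0.2222
5 25 load 0.1481
6 30 source 0.1164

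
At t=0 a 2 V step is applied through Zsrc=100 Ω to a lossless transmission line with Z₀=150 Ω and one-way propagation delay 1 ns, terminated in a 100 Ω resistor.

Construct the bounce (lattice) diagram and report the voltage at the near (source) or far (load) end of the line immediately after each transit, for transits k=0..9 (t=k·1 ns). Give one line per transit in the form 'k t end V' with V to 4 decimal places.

Γ_L=-0.200000, Γ_S=-0.200000; launch V₁=2·150/250=1.200000
k=0 src: V=1.2000
k=1 load: inc=1.200000, refl=1.200000·-0.200000=-0.2400; V=0.000000+1.200000+-0.240000=0.9600
k=2 src: inc=-0.240000, refl=-0.240000·-0.200000=0.0480; V=1.200000+-0.240000+0.048000=1.0080
k=3 load: inc=0.048000, refl=0.048000·-0.200000=-0.0096; V=0.960000+0.048000+-0.009600=0.9984
k=4 src: inc=-0.009600, refl=-0.009600·-0.200000=0.0019; V=1.008000+-0.009600+0.001920=1.0003
k=5 load: inc=0.001920, refl=0.001920·-0.200000=-0.0004; V=0.998400+0.001920+-0.000384=0.9999
k=6 src: inc=-0.000384, refl=-0.000384·-0.200000=0.0001; V=1.000320+-0.000384+0.000077=1.0000
k=7 load: inc=0.000077, refl=0.000077·-0.200000=-0.0000; V=0.999936+0.000077+-0.000015=1.0000
k=8 src: inc=-0.000015, refl=-0.000015·-0.200000=0.0000; V=1.000013+-0.000015+0.000003=1.0000
k=9 load: inc=0.000003, refl=0.000003·-0.200000=-0.0000; V=0.999997+0.000003+-0.000001=1.0000

0 0 source 1.2000
1 1 load 0.9600
2 2 source 1.0080
3 3 load 0.9984
4 4 source 1.0003
5 5 load 0.9999
6 6 source 1.0000
7 7 load 1.0000
8 8 source 1.0000
9 9 load 1.0000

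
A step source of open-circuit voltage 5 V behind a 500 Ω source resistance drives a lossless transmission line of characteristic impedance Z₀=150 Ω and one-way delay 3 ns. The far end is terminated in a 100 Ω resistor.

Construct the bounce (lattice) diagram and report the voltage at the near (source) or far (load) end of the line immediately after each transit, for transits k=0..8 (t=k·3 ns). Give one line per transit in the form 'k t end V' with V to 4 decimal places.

Γ_L=-0.200000, Γ_S=0.538462; launch V₁=5·150/650=1.153846
k=0 src: V=1.1538
k=1 load: inc=1.153846, refl=1.153846·-0.200000=-0.2308; V=0.000000+1.153846+-0.230769=0.9231
k=2 src: inc=-0.230769, refl=-0.230769·0.538462=-0.1243; V=1.153846+-0.230769+-0.124260=0.7988
k=3 load: inc=-0.124260, refl=-0.124260·-0.200000=0.0249; V=0.923077+-0.124260+0.024852=0.8237
k=4 src: inc=0.024852, refl=0.024852·0.538462=0.0134; V=0.798817+0.024852+0.013382=0.8371
k=5 load: inc=0.013382, refl=0.013382·-0.200000=-0.0027; V=0.823669+0.013382+-0.002676=0.8344
k=6 src: inc=-0.002676, refl=-0.002676·0.538462=-0.0014; V=0.837051+-0.002676+-0.001441=0.8329
k=7 load: inc=-0.001441, refl=-0.001441·-0.200000=0.0003; V=0.834374+-0.001441+0.000288=0.8332
k=8 src: inc=0.000288, refl=0.000288·0.538462=0.0002; V=0.832933+0.000288+0.000155=0.8334

0 0 source 1.1538
1 3 load 0.9231
2 6 source 0.7988
3 9 load 0.8237
4 12 source 0.8371
5 15 load 0.8344
6 18 source 0.8329
7 21 load 0.8332
8 24 source 0.8334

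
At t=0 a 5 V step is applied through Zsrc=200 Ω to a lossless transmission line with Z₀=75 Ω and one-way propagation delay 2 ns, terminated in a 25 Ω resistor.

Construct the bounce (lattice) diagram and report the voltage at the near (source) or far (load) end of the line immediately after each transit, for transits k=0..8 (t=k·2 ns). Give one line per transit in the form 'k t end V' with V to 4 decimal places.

0 0 source 1.3636
1 2 load 0.6818
2 4 source 0.3719
3 6 load 0.5269
4 8 source 0.5973
5 10 load 0.5621
6 12 source 0.5461
7 14 load 0.5541
8 16 source 0.5577

Γ_L=-0.500000, Γ_S=0.454545; launch V₁=5·75/275=1.363636
k=0 src: V=1.3636
k=1 load: inc=1.363636, refl=1.363636·-0.500000=-0.6818; V=0.000000+1.363636+-0.681818=0.6818
k=2 src: inc=-0.681818, refl=-0.681818·0.454545=-0.3099; V=1.363636+-0.681818+-0.309917=0.3719
k=3 load: inc=-0.309917, refl=-0.309917·-0.500000=0.1550; V=0.681818+-0.309917+0.154959=0.5269
k=4 src: inc=0.154959, refl=0.154959·0.454545=0.0704; V=0.371901+0.154959+0.070436=0.5973
k=5 load: inc=0.070436, refl=0.070436·-0.500000=-0.0352; V=0.526860+0.070436+-0.035218=0.5621
k=6 src: inc=-0.035218, refl=-0.035218·0.454545=-0.0160; V=0.597295+-0.035218+-0.016008=0.5461
k=7 load: inc=-0.016008, refl=-0.016008·-0.500000=0.0080; V=0.562077+-0.016008+0.008004=0.5541
k=8 src: inc=0.008004, refl=0.008004·0.454545=0.0036; V=0.546069+0.008004+0.003638=0.5577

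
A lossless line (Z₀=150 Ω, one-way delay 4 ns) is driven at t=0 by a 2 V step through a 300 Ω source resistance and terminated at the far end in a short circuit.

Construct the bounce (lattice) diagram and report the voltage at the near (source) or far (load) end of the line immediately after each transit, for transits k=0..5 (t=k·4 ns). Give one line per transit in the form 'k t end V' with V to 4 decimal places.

0 0 source 0.6667
1 4 load 0.0000
2 8 source -0.2222
3 12 load 0.0000
4 16 source 0.0741
5 20 load 0.0000

Γ_L=-1.000000, Γ_S=0.333333; launch V₁=2·150/450=0.666667
k=0 src: V=0.6667
k=1 load: inc=0.666667, refl=0.666667·-1.000000=-0.6667; V=0.000000+0.666667+-0.666667=0.0000
k=2 src: inc=-0.666667, refl=-0.666667·0.333333=-0.2222; V=0.666667+-0.666667+-0.222222=-0.2222
k=3 load: inc=-0.222222, refl=-0.222222·-1.000000=0.2222; V=0.000000+-0.222222+0.222222=0.0000
k=4 src: inc=0.222222, refl=0.222222·0.333333=0.0741; V=-0.222222+0.222222+0.074074=0.0741
k=5 load: inc=0.074074, refl=0.074074·-1.000000=-0.0741; V=0.000000+0.074074+-0.074074=0.0000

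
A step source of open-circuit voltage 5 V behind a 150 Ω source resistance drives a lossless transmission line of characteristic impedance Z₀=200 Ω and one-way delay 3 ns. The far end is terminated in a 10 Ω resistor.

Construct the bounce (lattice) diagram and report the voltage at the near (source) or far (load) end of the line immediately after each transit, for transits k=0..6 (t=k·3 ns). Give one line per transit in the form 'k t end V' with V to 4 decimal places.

Γ_L=-0.904762, Γ_S=-0.142857; launch V₁=5·200/350=2.857143
k=0 src: V=2.8571
k=1 load: inc=2.857143, refl=2.857143·-0.904762=-2.5850; V=0.000000+2.857143+-2.585034=0.2721
k=2 src: inc=-2.585034, refl=-2.585034·-0.142857=0.3693; V=2.857143+-2.585034+0.369291=0.6414
k=3 load: inc=0.369291, refl=0.369291·-0.904762=-0.3341; V=0.272109+0.369291+-0.334120=0.3073
k=4 src: inc=-0.334120, refl=-0.334120·-0.142857=0.0477; V=0.641399+-0.334120+0.047731=0.3550
k=5 load: inc=0.047731, refl=0.047731·-0.904762=-0.0432; V=0.307279+0.047731+-0.043186=0.3118
k=6 src: inc=-0.043186, refl=-0.043186·-0.142857=0.0062; V=0.355011+-0.043186+0.006169=0.3180

0 0 source 2.8571
1 3 load 0.2721
2 6 source 0.6414
3 9 load 0.3073
4 12 source 0.3550
5 15 load 0.3118
6 18 source 0.3180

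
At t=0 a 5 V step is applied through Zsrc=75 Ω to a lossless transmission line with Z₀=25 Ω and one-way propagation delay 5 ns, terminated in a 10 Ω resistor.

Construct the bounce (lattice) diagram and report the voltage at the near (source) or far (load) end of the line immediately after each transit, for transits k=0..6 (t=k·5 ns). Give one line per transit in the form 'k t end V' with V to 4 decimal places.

0 0 source 1.2500
1 5 load 0.7143
2 10 source 0.4464
3 15 load 0.5612
4 20 source 0.6186
5 25 load 0.5940
6 30 source 0.5817

Γ_L=-0.428571, Γ_S=0.500000; launch V₁=5·25/100=1.250000
k=0 src: V=1.2500
k=1 load: inc=1.250000, refl=1.250000·-0.428571=-0.5357; V=0.000000+1.250000+-0.535714=0.7143
k=2 src: inc=-0.535714, refl=-0.535714·0.500000=-0.2679; V=1.250000+-0.535714+-0.267857=0.4464
k=3 load: inc=-0.267857, refl=-0.267857·-0.428571=0.1148; V=0.714286+-0.267857+0.114796=0.5612
k=4 src: inc=0.114796, refl=0.114796·0.500000=0.0574; V=0.446429+0.114796+0.057398=0.6186
k=5 load: inc=0.057398, refl=0.057398·-0.428571=-0.0246; V=0.561224+0.057398+-0.024599=0.5940
k=6 src: inc=-0.024599, refl=-0.024599·0.500000=-0.0123; V=0.618622+-0.024599+-0.012300=0.5817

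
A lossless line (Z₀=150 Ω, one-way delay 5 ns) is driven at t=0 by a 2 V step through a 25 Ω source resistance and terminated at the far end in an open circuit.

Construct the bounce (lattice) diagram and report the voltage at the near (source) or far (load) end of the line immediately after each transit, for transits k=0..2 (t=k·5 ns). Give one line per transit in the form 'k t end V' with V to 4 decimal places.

0 0 source 1.7143
1 5 load 3.4286
2 10 source 2.2041

Γ_L=1.000000, Γ_S=-0.714286; launch V₁=2·150/175=1.714286
k=0 src: V=1.7143
k=1 load: inc=1.714286, refl=1.714286·1.000000=1.7143; V=0.000000+1.714286+1.714286=3.4286
k=2 src: inc=1.714286, refl=1.714286·-0.714286=-1.2245; V=1.714286+1.714286+-1.224490=2.2041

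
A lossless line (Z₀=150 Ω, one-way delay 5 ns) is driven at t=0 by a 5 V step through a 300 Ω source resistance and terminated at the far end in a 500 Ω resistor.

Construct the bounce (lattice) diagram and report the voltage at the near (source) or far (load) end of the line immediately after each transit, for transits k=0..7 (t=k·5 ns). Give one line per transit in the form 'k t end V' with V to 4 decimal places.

Γ_L=0.538462, Γ_S=0.333333; launch V₁=5·150/450=1.666667
k=0 src: V=1.6667
k=1 load: inc=1.666667, refl=1.666667·0.538462=0.8974; V=0.000000+1.666667+0.897436=2.5641
k=2 src: inc=0.897436, refl=0.897436·0.333333=0.2991; V=1.666667+0.897436+0.299145=2.8632
k=3 load: inc=0.299145, refl=0.299145·0.538462=0.1611; V=2.564103+0.299145+0.161078=3.0243
k=4 src: inc=0.161078, refl=0.161078·0.333333=0.0537; V=2.863248+0.161078+0.053693=3.0780
k=5 load: inc=0.053693, refl=0.053693·0.538462=0.0289; V=3.024326+0.053693+0.028911=3.1069
k=6 src: inc=0.028911, refl=0.028911·0.333333=0.0096; V=3.078019+0.028911+0.009637=3.1166
k=7 load: inc=0.009637, refl=0.009637·0.538462=0.0052; V=3.106930+0.009637+0.005189=3.1218

0 0 source 1.6667
1 5 load 2.5641
2 10 source 2.8632
3 15 load 3.0243
4 20 source 3.0780
5 25 load 3.1069
6 30 source 3.1166
7 35 load 3.1218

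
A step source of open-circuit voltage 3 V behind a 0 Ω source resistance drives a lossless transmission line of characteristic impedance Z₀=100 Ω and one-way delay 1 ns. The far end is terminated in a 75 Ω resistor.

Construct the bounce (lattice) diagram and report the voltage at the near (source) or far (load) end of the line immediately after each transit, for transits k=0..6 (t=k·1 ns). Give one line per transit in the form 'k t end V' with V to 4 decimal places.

0 0 source 3.0000
1 1 load 2.5714
2 2 source 3.0000
3 3 load 2.9388
4 4 source 3.0000
5 5 load 2.9913
6 6 source 3.0000

Γ_L=-0.142857, Γ_S=-1.000000; launch V₁=3·100/100=3.000000
k=0 src: V=3.0000
k=1 load: inc=3.000000, refl=3.000000·-0.142857=-0.4286; V=0.000000+3.000000+-0.428571=2.5714
k=2 src: inc=-0.428571, refl=-0.428571·-1.000000=0.4286; V=3.000000+-0.428571+0.428571=3.0000
k=3 load: inc=0.428571, refl=0.428571·-0.142857=-0.0612; V=2.571429+0.428571+-0.061224=2.9388
k=4 src: inc=-0.061224, refl=-0.061224·-1.000000=0.0612; V=3.000000+-0.061224+0.061224=3.0000
k=5 load: inc=0.061224, refl=0.061224·-0.142857=-0.0087; V=2.938776+0.061224+-0.008746=2.9913
k=6 src: inc=-0.008746, refl=-0.008746·-1.000000=0.0087; V=3.000000+-0.008746+0.008746=3.0000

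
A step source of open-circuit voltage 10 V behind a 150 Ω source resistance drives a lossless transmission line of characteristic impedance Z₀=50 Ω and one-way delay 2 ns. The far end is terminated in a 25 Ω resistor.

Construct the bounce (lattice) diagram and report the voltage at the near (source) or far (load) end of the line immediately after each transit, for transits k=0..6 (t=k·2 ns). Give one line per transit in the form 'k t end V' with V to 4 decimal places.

Γ_L=-0.333333, Γ_S=0.500000; launch V₁=10·50/200=2.500000
k=0 src: V=2.5000
k=1 load: inc=2.500000, refl=2.500000·-0.333333=-0.8333; V=0.000000+2.500000+-0.833333=1.6667
k=2 src: inc=-0.833333, refl=-0.833333·0.500000=-0.4167; V=2.500000+-0.833333+-0.416667=1.2500
k=3 load: inc=-0.416667, refl=-0.416667·-0.333333=0.1389; V=1.666667+-0.416667+0.138889=1.3889
k=4 src: inc=0.138889, refl=0.138889·0.500000=0.0694; V=1.250000+0.138889+0.069444=1.4583
k=5 load: inc=0.069444, refl=0.069444·-0.333333=-0.0231; V=1.388889+0.069444+-0.023148=1.4352
k=6 src: inc=-0.023148, refl=-0.023148·0.500000=-0.0116; V=1.458333+-0.023148+-0.011574=1.4236

0 0 source 2.5000
1 2 load 1.6667
2 4 source 1.2500
3 6 load 1.3889
4 8 source 1.4583
5 10 load 1.4352
6 12 source 1.4236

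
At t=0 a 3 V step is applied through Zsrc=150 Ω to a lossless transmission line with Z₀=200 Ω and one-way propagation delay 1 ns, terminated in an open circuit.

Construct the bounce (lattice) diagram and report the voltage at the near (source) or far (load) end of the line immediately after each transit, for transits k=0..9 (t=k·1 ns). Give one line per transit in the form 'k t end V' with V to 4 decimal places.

Γ_L=1.000000, Γ_S=-0.142857; launch V₁=3·200/350=1.714286
k=0 src: V=1.7143
k=1 load: inc=1.714286, refl=1.714286·1.000000=1.7143; V=0.000000+1.714286+1.714286=3.4286
k=2 src: inc=1.714286, refl=1.714286·-0.142857=-0.2449; V=1.714286+1.714286+-0.244898=3.1837
k=3 load: inc=-0.244898, refl=-0.244898·1.000000=-0.2449; V=3.428571+-0.244898+-0.244898=2.9388
k=4 src: inc=-0.244898, refl=-0.244898·-0.142857=0.0350; V=3.183673+-0.244898+0.034985=2.9738
k=5 load: inc=0.034985, refl=0.034985·1.000000=0.0350; V=2.938776+0.034985+0.034985=3.0087
k=6 src: inc=0.034985, refl=0.034985·-0.142857=-0.0050; V=2.973761+0.034985+-0.004998=3.0037
k=7 load: inc=-0.004998, refl=-0.004998·1.000000=-0.0050; V=3.008746+-0.004998+-0.004998=2.9988
k=8 src: inc=-0.004998, refl=-0.004998·-0.142857=0.0007; V=3.003748+-0.004998+0.000714=2.9995
k=9 load: inc=0.000714, refl=0.000714·1.000000=0.0007; V=2.998751+0.000714+0.000714=3.0002

0 0 source 1.7143
1 1 load 3.4286
2 2 source 3.1837
3 3 load 2.9388
4 4 source 2.9738
5 5 load 3.0087
6 6 source 3.0037
7 7 load 2.9988
8 8 source 2.9995
9 9 load 3.0002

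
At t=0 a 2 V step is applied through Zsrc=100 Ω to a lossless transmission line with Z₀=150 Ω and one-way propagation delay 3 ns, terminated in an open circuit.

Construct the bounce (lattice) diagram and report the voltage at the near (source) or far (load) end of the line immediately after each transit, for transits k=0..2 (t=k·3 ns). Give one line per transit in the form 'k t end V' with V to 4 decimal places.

Γ_L=1.000000, Γ_S=-0.200000; launch V₁=2·150/250=1.200000
k=0 src: V=1.2000
k=1 load: inc=1.200000, refl=1.200000·1.000000=1.2000; V=0.000000+1.200000+1.200000=2.4000
k=2 src: inc=1.200000, refl=1.200000·-0.200000=-0.2400; V=1.200000+1.200000+-0.240000=2.1600

0 0 source 1.2000
1 3 load 2.4000
2 6 source 2.1600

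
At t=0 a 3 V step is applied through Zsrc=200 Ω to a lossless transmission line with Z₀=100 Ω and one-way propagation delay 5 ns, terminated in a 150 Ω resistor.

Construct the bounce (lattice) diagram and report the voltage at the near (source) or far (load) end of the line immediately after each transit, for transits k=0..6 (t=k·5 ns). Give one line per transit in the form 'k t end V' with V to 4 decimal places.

Γ_L=0.200000, Γ_S=0.333333; launch V₁=3·100/300=1.000000
k=0 src: V=1.0000
k=1 load: inc=1.000000, refl=1.000000·0.200000=0.2000; V=0.000000+1.000000+0.200000=1.2000
k=2 src: inc=0.200000, refl=0.200000·0.333333=0.0667; V=1.000000+0.200000+0.066667=1.2667
k=3 load: inc=0.066667, refl=0.066667·0.200000=0.0133; V=1.200000+0.066667+0.013333=1.2800
k=4 src: inc=0.013333, refl=0.013333·0.333333=0.0044; V=1.266667+0.013333+0.004444=1.2844
k=5 load: inc=0.004444, refl=0.004444·0.200000=0.0009; V=1.280000+0.004444+0.000889=1.2853
k=6 src: inc=0.000889, refl=0.000889·0.333333=0.0003; V=1.284444+0.000889+0.000296=1.2856

0 0 source 1.0000
1 5 load 1.2000
2 10 source 1.2667
3 15 load 1.2800
4 20 source 1.2844
5 25 load 1.2853
6 30 source 1.2856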